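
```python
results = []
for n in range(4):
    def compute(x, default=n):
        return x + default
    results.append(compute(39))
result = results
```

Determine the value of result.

Step 1: Default argument default=n is evaluated at function definition time.
Step 2: Each iteration creates compute with default = current n value.
Step 3: compute(39) returns 39 + default. results = [39, 40, 41, 42]

The answer is [39, 40, 41, 42].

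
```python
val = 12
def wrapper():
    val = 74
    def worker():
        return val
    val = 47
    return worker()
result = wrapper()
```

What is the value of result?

Step 1: wrapper() sets val = 74, then later val = 47.
Step 2: worker() is called after val is reassigned to 47. Closures capture variables by reference, not by value.
Step 3: result = 47

The answer is 47.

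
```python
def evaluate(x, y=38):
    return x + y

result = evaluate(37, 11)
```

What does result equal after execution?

Step 1: evaluate(37, 11) overrides default y with 11.
Step 2: Returns 37 + 11 = 48.
Step 3: result = 48

The answer is 48.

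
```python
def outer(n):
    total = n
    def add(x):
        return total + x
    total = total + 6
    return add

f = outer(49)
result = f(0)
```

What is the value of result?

Step 1: outer(49) sets total = 49, then total = 49 + 6 = 55.
Step 2: Closures capture by reference, so add sees total = 55.
Step 3: f(0) returns 55 + 0 = 55

The answer is 55.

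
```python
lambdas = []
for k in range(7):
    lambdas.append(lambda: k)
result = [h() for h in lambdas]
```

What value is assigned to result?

Step 1: All 7 lambdas share the same variable k.
Step 2: After the loop, k = 6.
Step 3: Each call returns 6. result = [6, 6, 6, 6, 6, 6, 6]

The answer is [6, 6, 6, 6, 6, 6, 6].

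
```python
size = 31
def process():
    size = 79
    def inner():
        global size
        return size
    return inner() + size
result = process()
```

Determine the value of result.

Step 1: Global size = 31. process() shadows with local size = 79.
Step 2: inner() uses global keyword, so inner() returns global size = 31.
Step 3: process() returns 31 + 79 = 110

The answer is 110.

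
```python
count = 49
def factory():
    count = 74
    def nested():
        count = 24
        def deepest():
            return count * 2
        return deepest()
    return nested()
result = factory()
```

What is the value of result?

Step 1: deepest() looks up count through LEGB: not local, finds count = 24 in enclosing nested().
Step 2: Returns 24 * 2 = 48.
Step 3: result = 48

The answer is 48.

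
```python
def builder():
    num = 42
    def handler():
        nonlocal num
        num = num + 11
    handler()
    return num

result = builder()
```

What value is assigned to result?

Step 1: builder() sets num = 42.
Step 2: handler() uses nonlocal to modify num in builder's scope: num = 42 + 11 = 53.
Step 3: builder() returns the modified num = 53

The answer is 53.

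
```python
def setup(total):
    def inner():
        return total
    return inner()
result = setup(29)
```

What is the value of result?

Step 1: setup(29) binds parameter total = 29.
Step 2: inner() looks up total in enclosing scope and finds the parameter total = 29.
Step 3: result = 29

The answer is 29.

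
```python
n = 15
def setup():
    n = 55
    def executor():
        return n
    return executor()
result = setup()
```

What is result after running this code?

Step 1: n = 15 globally, but setup() defines n = 55 locally.
Step 2: executor() looks up n. Not in local scope, so checks enclosing scope (setup) and finds n = 55.
Step 3: result = 55

The answer is 55.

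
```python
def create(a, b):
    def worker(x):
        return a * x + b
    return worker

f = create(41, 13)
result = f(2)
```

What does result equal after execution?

Step 1: create(41, 13) captures a = 41, b = 13.
Step 2: f(2) computes 41 * 2 + 13 = 95.
Step 3: result = 95

The answer is 95.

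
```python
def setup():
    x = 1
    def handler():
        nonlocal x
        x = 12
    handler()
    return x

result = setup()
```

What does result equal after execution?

Step 1: setup() sets x = 1.
Step 2: handler() uses nonlocal to reassign x = 12.
Step 3: result = 12

The answer is 12.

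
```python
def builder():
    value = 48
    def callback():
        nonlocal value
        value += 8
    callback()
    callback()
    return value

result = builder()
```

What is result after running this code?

Step 1: value starts at 48.
Step 2: callback() is called 2 times, each adding 8.
Step 3: value = 48 + 8 * 2 = 64

The answer is 64.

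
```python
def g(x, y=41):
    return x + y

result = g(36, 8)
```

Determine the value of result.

Step 1: g(36, 8) overrides default y with 8.
Step 2: Returns 36 + 8 = 44.
Step 3: result = 44

The answer is 44.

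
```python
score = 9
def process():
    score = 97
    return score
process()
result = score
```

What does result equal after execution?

Step 1: score = 9 globally.
Step 2: process() creates a LOCAL score = 97 (no global keyword!).
Step 3: The global score is unchanged. result = 9

The answer is 9.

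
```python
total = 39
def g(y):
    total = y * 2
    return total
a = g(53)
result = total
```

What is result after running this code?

Step 1: Global total = 39.
Step 2: g(53) creates local total = 53 * 2 = 106.
Step 3: Global total unchanged because no global keyword. result = 39

The answer is 39.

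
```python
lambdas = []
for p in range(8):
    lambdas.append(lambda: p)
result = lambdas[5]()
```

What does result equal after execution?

Step 1: The loop creates 8 lambdas, all referencing the same variable p.
Step 2: After the loop, p = 7 (final value).
Step 3: lambdas[5]() looks up p at call time and finds 7. This is the late binding gotcha. result = 7

The answer is 7.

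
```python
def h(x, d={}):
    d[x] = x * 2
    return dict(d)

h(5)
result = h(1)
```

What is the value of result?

Step 1: Mutable default dict is shared across calls.
Step 2: First call adds 5: 10. Second call adds 1: 2.
Step 3: result = {5: 10, 1: 2}

The answer is {5: 10, 1: 2}.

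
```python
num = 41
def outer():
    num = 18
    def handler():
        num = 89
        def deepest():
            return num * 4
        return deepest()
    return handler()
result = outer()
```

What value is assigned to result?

Step 1: deepest() looks up num through LEGB: not local, finds num = 89 in enclosing handler().
Step 2: Returns 89 * 4 = 356.
Step 3: result = 356

The answer is 356.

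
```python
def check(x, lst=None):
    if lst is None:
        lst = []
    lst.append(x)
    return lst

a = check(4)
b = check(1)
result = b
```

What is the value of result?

Step 1: None default with guard creates a NEW list each call.
Step 2: a = [4] (fresh list). b = [1] (another fresh list).
Step 3: result = [1] (this is the fix for mutable default)

The answer is [1].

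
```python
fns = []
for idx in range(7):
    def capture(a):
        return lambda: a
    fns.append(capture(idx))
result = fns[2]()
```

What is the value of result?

Step 1: capture(idx) creates a new scope capturing a = idx at call time.
Step 2: fns[2] = capture(2), so its lambda captures a = 2.
Step 3: result = 2 (closure factory fixes late binding)

The answer is 2.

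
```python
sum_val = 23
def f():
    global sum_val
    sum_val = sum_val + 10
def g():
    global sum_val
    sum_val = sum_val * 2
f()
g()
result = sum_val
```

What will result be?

Step 1: sum_val = 23.
Step 2: f() adds 10: sum_val = 23 + 10 = 33.
Step 3: g() doubles: sum_val = 33 * 2 = 66.
Step 4: result = 66

The answer is 66.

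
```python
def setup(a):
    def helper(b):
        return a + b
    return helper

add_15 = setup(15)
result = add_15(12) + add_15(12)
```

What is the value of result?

Step 1: add_15 captures a = 15.
Step 2: add_15(12) = 15 + 12 = 27, called twice.
Step 3: result = 27 + 27 = 54

The answer is 54.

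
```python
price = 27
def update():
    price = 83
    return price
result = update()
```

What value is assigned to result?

Step 1: Global price = 27.
Step 2: update() creates local price = 83, shadowing the global.
Step 3: Returns local price = 83. result = 83

The answer is 83.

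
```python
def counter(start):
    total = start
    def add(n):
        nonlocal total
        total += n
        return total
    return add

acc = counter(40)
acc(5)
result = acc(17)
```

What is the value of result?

Step 1: counter(40) creates closure with total = 40.
Step 2: First acc(5): total = 40 + 5 = 45.
Step 3: Second acc(17): total = 45 + 17 = 62. result = 62

The answer is 62.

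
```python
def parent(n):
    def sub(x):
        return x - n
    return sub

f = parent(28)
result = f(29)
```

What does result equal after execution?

Step 1: parent(28) creates a closure capturing n = 28.
Step 2: f(29) computes 29 - 28 = 1.
Step 3: result = 1

The answer is 1.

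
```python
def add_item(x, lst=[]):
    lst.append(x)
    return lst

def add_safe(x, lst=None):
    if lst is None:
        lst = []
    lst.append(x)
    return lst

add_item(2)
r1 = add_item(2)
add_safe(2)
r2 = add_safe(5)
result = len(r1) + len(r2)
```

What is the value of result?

Step 1: add_item shares mutable default: after 2 calls, lst = [2, 2], len = 2.
Step 2: add_safe creates fresh list each time: r2 = [5], len = 1.
Step 3: result = 2 + 1 = 3

The answer is 3.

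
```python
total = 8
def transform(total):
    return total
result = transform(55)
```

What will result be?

Step 1: Global total = 8.
Step 2: transform(55) takes parameter total = 55, which shadows the global.
Step 3: result = 55

The answer is 55.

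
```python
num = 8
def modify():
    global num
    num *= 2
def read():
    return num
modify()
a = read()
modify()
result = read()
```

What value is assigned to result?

Step 1: num = 8.
Step 2: First modify(): num = 8 * 2 = 16.
Step 3: Second modify(): num = 16 * 2 = 32.
Step 4: read() returns 32

The answer is 32.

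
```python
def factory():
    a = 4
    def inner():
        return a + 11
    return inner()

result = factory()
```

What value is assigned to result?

Step 1: factory() defines a = 4.
Step 2: inner() reads a = 4 from enclosing scope, returns 4 + 11 = 15.
Step 3: result = 15

The answer is 15.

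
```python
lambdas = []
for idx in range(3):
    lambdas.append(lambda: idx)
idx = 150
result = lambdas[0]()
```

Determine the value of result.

Step 1: Lambdas capture the variable idx by reference, not by value.
Step 2: After the loop, idx is reassigned to 150.
Step 3: lambdas[0]() looks up the current idx = 150. result = 150

The answer is 150.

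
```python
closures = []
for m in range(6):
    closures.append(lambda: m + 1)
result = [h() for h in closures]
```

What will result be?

Step 1: All lambdas capture m by reference. After the loop, m = 5.
Step 2: Each call returns 5 + 1 = 6.
Step 3: result = [6, 6, 6, 6, 6, 6]

The answer is [6, 6, 6, 6, 6, 6].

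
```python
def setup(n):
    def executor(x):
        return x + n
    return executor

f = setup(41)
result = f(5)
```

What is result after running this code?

Step 1: setup(41) creates a closure that captures n = 41.
Step 2: f(5) calls the closure with x = 5, returning 5 + 41 = 46.
Step 3: result = 46

The answer is 46.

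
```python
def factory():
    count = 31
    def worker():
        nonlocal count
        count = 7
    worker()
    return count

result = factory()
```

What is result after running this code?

Step 1: factory() sets count = 31.
Step 2: worker() uses nonlocal to reassign count = 7.
Step 3: result = 7

The answer is 7.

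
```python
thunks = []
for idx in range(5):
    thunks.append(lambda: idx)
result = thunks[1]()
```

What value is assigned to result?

Step 1: The loop creates 5 lambdas, all referencing the same variable idx.
Step 2: After the loop, idx = 4 (final value).
Step 3: thunks[1]() looks up idx at call time and finds 4. This is the late binding gotcha. result = 4

The answer is 4.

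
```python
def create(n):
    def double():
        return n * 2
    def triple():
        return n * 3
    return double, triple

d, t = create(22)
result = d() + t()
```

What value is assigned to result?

Step 1: Both closures capture the same n = 22.
Step 2: d() = 22 * 2 = 44, t() = 22 * 3 = 66.
Step 3: result = 44 + 66 = 110

The answer is 110.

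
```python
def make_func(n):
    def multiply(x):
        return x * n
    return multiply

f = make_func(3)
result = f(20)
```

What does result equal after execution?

Step 1: make_func(3) returns multiply closure with n = 3.
Step 2: f(20) computes 20 * 3 = 60.
Step 3: result = 60

The answer is 60.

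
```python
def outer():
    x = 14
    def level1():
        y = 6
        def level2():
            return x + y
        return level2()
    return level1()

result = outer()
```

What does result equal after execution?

Step 1: x = 14 in outer. y = 6 in level1.
Step 2: level2() reads x = 14 and y = 6 from enclosing scopes.
Step 3: result = 14 + 6 = 20

The answer is 20.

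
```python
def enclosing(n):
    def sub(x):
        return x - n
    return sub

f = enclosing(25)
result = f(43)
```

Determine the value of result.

Step 1: enclosing(25) creates a closure capturing n = 25.
Step 2: f(43) computes 43 - 25 = 18.
Step 3: result = 18

The answer is 18.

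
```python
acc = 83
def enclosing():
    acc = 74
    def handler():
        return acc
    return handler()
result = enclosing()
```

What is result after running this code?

Step 1: acc = 83 globally, but enclosing() defines acc = 74 locally.
Step 2: handler() looks up acc. Not in local scope, so checks enclosing scope (enclosing) and finds acc = 74.
Step 3: result = 74

The answer is 74.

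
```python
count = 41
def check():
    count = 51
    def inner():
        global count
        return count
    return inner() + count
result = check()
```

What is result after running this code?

Step 1: Global count = 41. check() shadows with local count = 51.
Step 2: inner() uses global keyword, so inner() returns global count = 41.
Step 3: check() returns 41 + 51 = 92

The answer is 92.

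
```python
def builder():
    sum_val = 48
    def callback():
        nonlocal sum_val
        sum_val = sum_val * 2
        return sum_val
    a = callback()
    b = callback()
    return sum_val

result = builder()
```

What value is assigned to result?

Step 1: sum_val starts at 48.
Step 2: First callback(): sum_val = 48 * 2 = 96.
Step 3: Second callback(): sum_val = 96 * 2 = 192.
Step 4: result = 192

The answer is 192.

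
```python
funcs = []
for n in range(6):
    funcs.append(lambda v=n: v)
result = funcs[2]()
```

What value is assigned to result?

Step 1: Default argument v=n captures n's value at each iteration.
Step 2: funcs[2] captured v = 2 when n was 2.
Step 3: result = 2

The answer is 2.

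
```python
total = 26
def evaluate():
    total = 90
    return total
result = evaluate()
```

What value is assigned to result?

Step 1: Global total = 26.
Step 2: evaluate() creates local total = 90, shadowing the global.
Step 3: Returns local total = 90. result = 90

The answer is 90.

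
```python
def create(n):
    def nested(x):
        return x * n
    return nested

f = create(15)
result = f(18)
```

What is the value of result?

Step 1: create(15) creates a closure capturing n = 15.
Step 2: f(18) computes 18 * 15 = 270.
Step 3: result = 270

The answer is 270.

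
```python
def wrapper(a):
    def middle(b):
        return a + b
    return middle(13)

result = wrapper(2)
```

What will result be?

Step 1: wrapper(2) passes a = 2.
Step 2: middle(13) has b = 13, reads a = 2 from enclosing.
Step 3: result = 2 + 13 = 15

The answer is 15.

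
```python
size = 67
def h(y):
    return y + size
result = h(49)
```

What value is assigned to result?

Step 1: size = 67 is defined globally.
Step 2: h(49) uses parameter y = 49 and looks up size from global scope = 67.
Step 3: result = 49 + 67 = 116

The answer is 116.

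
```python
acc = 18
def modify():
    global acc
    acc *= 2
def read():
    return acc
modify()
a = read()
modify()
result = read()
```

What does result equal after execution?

Step 1: acc = 18.
Step 2: First modify(): acc = 18 * 2 = 36.
Step 3: Second modify(): acc = 36 * 2 = 72.
Step 4: read() returns 72

The answer is 72.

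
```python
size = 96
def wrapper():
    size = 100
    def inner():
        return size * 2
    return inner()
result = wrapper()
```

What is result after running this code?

Step 1: wrapper() shadows global size with size = 100.
Step 2: inner() finds size = 100 in enclosing scope, computes 100 * 2 = 200.
Step 3: result = 200

The answer is 200.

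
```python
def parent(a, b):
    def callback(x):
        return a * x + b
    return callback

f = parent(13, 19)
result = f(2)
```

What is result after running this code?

Step 1: parent(13, 19) captures a = 13, b = 19.
Step 2: f(2) computes 13 * 2 + 19 = 45.
Step 3: result = 45

The answer is 45.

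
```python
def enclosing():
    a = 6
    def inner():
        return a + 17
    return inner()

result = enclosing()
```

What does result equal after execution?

Step 1: enclosing() defines a = 6.
Step 2: inner() reads a = 6 from enclosing scope, returns 6 + 17 = 23.
Step 3: result = 23

The answer is 23.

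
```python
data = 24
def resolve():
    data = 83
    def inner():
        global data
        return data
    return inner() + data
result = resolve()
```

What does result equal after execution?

Step 1: Global data = 24. resolve() shadows with local data = 83.
Step 2: inner() uses global keyword, so inner() returns global data = 24.
Step 3: resolve() returns 24 + 83 = 107

The answer is 107.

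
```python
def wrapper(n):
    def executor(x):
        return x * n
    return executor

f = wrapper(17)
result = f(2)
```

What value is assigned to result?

Step 1: wrapper(17) creates a closure capturing n = 17.
Step 2: f(2) computes 2 * 17 = 34.
Step 3: result = 34

The answer is 34.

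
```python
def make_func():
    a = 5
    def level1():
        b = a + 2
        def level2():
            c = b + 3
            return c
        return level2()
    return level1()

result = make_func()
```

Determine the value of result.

Step 1: a = 5. b = a + 2 = 7.
Step 2: c = b + 3 = 7 + 3 = 10.
Step 3: result = 10

The answer is 10.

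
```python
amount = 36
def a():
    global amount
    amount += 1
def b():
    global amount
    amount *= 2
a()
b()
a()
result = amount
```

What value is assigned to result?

Step 1: amount = 36.
Step 2: a(): amount = 36 + 1 = 37.
Step 3: b(): amount = 37 * 2 = 74.
Step 4: a(): amount = 74 + 1 = 75

The answer is 75.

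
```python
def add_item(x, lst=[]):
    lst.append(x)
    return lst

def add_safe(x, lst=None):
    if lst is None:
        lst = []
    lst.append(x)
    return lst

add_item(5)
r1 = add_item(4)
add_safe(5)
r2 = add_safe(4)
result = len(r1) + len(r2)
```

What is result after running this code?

Step 1: add_item shares mutable default: after 2 calls, lst = [5, 4], len = 2.
Step 2: add_safe creates fresh list each time: r2 = [4], len = 1.
Step 3: result = 2 + 1 = 3

The answer is 3.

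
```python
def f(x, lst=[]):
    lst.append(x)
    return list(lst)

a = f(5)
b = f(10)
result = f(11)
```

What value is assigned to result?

Step 1: Default list is shared. list() creates copies for return values.
Step 2: Internal list grows: [5] -> [5, 10] -> [5, 10, 11].
Step 3: result = [5, 10, 11]

The answer is [5, 10, 11].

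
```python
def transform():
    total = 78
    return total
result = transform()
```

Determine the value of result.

Step 1: transform() defines total = 78 in its local scope.
Step 2: return total finds the local variable total = 78.
Step 3: result = 78

The answer is 78.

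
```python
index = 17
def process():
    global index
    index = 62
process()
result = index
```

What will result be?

Step 1: index = 17 globally.
Step 2: process() declares global index and sets it to 62.
Step 3: After process(), global index = 62. result = 62

The answer is 62.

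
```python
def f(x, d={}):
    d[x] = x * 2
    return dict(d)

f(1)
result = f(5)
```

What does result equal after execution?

Step 1: Mutable default dict is shared across calls.
Step 2: First call adds 1: 2. Second call adds 5: 10.
Step 3: result = {1: 2, 5: 10}

The answer is {1: 2, 5: 10}.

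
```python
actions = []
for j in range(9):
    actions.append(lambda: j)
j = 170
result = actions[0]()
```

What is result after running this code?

Step 1: Lambdas capture the variable j by reference, not by value.
Step 2: After the loop, j is reassigned to 170.
Step 3: actions[0]() looks up the current j = 170. result = 170

The answer is 170.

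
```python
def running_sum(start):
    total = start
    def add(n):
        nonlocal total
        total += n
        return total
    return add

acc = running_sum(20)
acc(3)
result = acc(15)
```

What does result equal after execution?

Step 1: running_sum(20) creates closure with total = 20.
Step 2: First acc(3): total = 20 + 3 = 23.
Step 3: Second acc(15): total = 23 + 15 = 38. result = 38

The answer is 38.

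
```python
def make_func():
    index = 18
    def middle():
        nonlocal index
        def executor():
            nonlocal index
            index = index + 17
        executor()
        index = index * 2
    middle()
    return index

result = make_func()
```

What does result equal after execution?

Step 1: index = 18.
Step 2: executor() adds 17: index = 18 + 17 = 35.
Step 3: middle() doubles: index = 35 * 2 = 70.
Step 4: result = 70

The answer is 70.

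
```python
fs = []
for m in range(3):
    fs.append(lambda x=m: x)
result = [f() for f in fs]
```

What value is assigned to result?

Step 1: Default arg x=m captures m at each iteration.
Step 2: Each lambda has its own default: 0, 1, ..., 2.
Step 3: result = [0, 1, 2]

The answer is [0, 1, 2].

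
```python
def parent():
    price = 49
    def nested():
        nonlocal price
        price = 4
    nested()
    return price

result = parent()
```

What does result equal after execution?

Step 1: parent() sets price = 49.
Step 2: nested() uses nonlocal to reassign price = 4.
Step 3: result = 4

The answer is 4.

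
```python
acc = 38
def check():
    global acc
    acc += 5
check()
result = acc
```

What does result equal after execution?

Step 1: acc = 38 globally.
Step 2: check() modifies global acc: acc += 5 = 43.
Step 3: result = 43

The answer is 43.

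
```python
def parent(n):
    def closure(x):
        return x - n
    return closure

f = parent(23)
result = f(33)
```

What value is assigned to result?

Step 1: parent(23) creates a closure capturing n = 23.
Step 2: f(33) computes 33 - 23 = 10.
Step 3: result = 10

The answer is 10.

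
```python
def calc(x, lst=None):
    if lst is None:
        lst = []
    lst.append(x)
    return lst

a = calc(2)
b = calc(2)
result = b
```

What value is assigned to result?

Step 1: None default with guard creates a NEW list each call.
Step 2: a = [2] (fresh list). b = [2] (another fresh list).
Step 3: result = [2] (this is the fix for mutable default)

The answer is [2].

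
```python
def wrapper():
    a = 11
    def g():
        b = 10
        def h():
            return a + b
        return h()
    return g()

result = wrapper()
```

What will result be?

Step 1: wrapper() defines a = 11. g() defines b = 10.
Step 2: h() accesses both from enclosing scopes: a = 11, b = 10.
Step 3: result = 11 + 10 = 21

The answer is 21.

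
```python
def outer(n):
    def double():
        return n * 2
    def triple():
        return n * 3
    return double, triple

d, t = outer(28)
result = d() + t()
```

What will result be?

Step 1: Both closures capture the same n = 28.
Step 2: d() = 28 * 2 = 56, t() = 28 * 3 = 84.
Step 3: result = 56 + 84 = 140

The answer is 140.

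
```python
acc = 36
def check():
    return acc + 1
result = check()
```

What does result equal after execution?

Step 1: acc = 36 is defined globally.
Step 2: check() looks up acc from global scope = 36, then computes 36 + 1 = 37.
Step 3: result = 37

The answer is 37.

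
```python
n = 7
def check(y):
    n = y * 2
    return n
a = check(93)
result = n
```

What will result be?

Step 1: Global n = 7.
Step 2: check(93) creates local n = 93 * 2 = 186.
Step 3: Global n unchanged because no global keyword. result = 7

The answer is 7.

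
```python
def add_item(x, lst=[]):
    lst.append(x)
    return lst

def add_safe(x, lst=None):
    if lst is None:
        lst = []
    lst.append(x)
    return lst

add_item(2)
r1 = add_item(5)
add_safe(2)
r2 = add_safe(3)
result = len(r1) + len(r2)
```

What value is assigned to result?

Step 1: add_item shares mutable default: after 2 calls, lst = [2, 5], len = 2.
Step 2: add_safe creates fresh list each time: r2 = [3], len = 1.
Step 3: result = 2 + 1 = 3

The answer is 3.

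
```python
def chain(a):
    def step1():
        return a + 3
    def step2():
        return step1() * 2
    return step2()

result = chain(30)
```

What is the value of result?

Step 1: chain(30) captures a = 30.
Step 2: step2() calls step1() which returns 30 + 3 = 33.
Step 3: step2() returns 33 * 2 = 66

The answer is 66.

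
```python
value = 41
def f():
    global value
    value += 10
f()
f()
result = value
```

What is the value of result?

Step 1: value = 41.
Step 2: First f(): value = 41 + 10 = 51.
Step 3: Second f(): value = 51 + 10 = 61. result = 61

The answer is 61.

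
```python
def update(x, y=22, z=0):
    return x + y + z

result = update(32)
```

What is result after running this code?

Step 1: update(32) uses defaults y = 22, z = 0.
Step 2: Returns 32 + 22 + 0 = 54.
Step 3: result = 54

The answer is 54.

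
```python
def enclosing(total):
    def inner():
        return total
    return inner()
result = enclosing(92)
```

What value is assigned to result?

Step 1: enclosing(92) binds parameter total = 92.
Step 2: inner() looks up total in enclosing scope and finds the parameter total = 92.
Step 3: result = 92

The answer is 92.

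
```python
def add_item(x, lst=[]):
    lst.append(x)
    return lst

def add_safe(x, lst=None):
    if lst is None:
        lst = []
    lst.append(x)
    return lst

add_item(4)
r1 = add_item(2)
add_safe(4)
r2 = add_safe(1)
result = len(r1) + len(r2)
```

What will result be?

Step 1: add_item shares mutable default: after 2 calls, lst = [4, 2], len = 2.
Step 2: add_safe creates fresh list each time: r2 = [1], len = 1.
Step 3: result = 2 + 1 = 3

The answer is 3.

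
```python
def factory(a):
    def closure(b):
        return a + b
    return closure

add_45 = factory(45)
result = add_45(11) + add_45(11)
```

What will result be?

Step 1: add_45 captures a = 45.
Step 2: add_45(11) = 45 + 11 = 56, called twice.
Step 3: result = 56 + 56 = 112

The answer is 112.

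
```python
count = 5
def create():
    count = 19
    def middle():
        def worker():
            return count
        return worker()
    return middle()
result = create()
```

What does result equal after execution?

Step 1: create() defines count = 19. middle() and worker() have no local count.
Step 2: worker() checks local (none), enclosing middle() (none), enclosing create() and finds count = 19.
Step 3: result = 19

The answer is 19.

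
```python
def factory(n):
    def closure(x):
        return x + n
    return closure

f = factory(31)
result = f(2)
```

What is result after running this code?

Step 1: factory(31) creates a closure that captures n = 31.
Step 2: f(2) calls the closure with x = 2, returning 2 + 31 = 33.
Step 3: result = 33

The answer is 33.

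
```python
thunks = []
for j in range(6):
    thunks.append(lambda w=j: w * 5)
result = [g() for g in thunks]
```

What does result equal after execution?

Step 1: Default arg w=j captures j at each iteration.
Step 2: thunks[k] has w defaulting to k, returns k * 5.
Step 3: result = [0, 5, 10, 15, 20, 25]

The answer is [0, 5, 10, 15, 20, 25].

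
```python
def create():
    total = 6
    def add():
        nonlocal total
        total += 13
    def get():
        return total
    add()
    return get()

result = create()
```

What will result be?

Step 1: total = 6. add() modifies it via nonlocal, get() reads it.
Step 2: add() makes total = 6 + 13 = 19.
Step 3: get() returns 19. result = 19

The answer is 19.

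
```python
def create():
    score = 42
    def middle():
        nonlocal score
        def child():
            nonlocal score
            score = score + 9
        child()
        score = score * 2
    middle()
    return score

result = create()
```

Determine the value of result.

Step 1: score = 42.
Step 2: child() adds 9: score = 42 + 9 = 51.
Step 3: middle() doubles: score = 51 * 2 = 102.
Step 4: result = 102

The answer is 102.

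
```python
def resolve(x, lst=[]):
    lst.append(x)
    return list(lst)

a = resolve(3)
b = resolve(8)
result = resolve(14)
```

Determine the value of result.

Step 1: Default list is shared. list() creates copies for return values.
Step 2: Internal list grows: [3] -> [3, 8] -> [3, 8, 14].
Step 3: result = [3, 8, 14]

The answer is [3, 8, 14].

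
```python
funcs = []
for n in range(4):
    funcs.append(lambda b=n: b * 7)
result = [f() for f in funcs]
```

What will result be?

Step 1: Default arg b=n captures n at each iteration.
Step 2: funcs[k] has b defaulting to k, returns k * 7.
Step 3: result = [0, 7, 14, 21]

The answer is [0, 7, 14, 21].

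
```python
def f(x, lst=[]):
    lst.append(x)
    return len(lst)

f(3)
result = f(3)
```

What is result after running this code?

Step 1: Mutable default list persists between calls.
Step 2: First call: lst = [3], len = 1. Second call: lst = [3, 3], len = 2.
Step 3: result = 2

The answer is 2.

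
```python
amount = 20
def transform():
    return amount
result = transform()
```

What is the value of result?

Step 1: amount = 20 is defined in the global scope.
Step 2: transform() looks up amount. No local amount exists, so Python checks the global scope via LEGB rule and finds amount = 20.
Step 3: result = 20

The answer is 20.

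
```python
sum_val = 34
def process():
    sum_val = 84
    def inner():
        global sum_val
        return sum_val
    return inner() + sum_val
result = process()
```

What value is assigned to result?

Step 1: Global sum_val = 34. process() shadows with local sum_val = 84.
Step 2: inner() uses global keyword, so inner() returns global sum_val = 34.
Step 3: process() returns 34 + 84 = 118

The answer is 118.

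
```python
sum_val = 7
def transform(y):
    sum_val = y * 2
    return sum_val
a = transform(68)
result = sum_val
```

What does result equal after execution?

Step 1: Global sum_val = 7.
Step 2: transform(68) creates local sum_val = 68 * 2 = 136.
Step 3: Global sum_val unchanged because no global keyword. result = 7

The answer is 7.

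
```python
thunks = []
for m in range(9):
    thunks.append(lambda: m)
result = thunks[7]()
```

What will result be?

Step 1: The loop creates 9 lambdas, all referencing the same variable m.
Step 2: After the loop, m = 8 (final value).
Step 3: thunks[7]() looks up m at call time and finds 8. This is the late binding gotcha. result = 8

The answer is 8.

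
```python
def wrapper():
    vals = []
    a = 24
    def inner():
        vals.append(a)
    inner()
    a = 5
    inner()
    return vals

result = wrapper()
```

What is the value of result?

Step 1: a = 24. inner() appends current a to vals.
Step 2: First inner(): appends 24. Then a = 5.
Step 3: Second inner(): appends 5 (closure sees updated a). result = [24, 5]

The answer is [24, 5].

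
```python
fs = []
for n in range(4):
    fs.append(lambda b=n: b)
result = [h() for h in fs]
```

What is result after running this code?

Step 1: Default arg b=n captures n at each iteration.
Step 2: Each lambda has its own default: 0, 1, ..., 3.
Step 3: result = [0, 1, 2, 3]

The answer is [0, 1, 2, 3].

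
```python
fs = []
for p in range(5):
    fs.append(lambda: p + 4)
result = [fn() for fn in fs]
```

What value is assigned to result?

Step 1: All lambdas capture p by reference. After the loop, p = 4.
Step 2: Each call returns 4 + 4 = 8.
Step 3: result = [8, 8, 8, 8, 8]

The answer is [8, 8, 8, 8, 8].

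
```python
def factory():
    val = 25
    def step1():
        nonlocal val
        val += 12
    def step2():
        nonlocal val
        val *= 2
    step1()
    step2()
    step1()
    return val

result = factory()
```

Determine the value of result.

Step 1: val = 25.
Step 2: step1(): val = 25 + 12 = 37.
Step 3: step2(): val = 37 * 2 = 74.
Step 4: step1(): val = 74 + 12 = 86. result = 86

The answer is 86.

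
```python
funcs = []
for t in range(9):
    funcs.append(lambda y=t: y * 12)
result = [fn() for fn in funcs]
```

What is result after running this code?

Step 1: Default arg y=t captures t at each iteration.
Step 2: funcs[k] has y defaulting to k, returns k * 12.
Step 3: result = [0, 12, 24, 36, 48, 60, 72, 84, 96]

The answer is [0, 12, 24, 36, 48, 60, 72, 84, 96].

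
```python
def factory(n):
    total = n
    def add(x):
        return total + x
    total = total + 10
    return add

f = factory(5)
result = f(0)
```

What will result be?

Step 1: factory(5) sets total = 5, then total = 5 + 10 = 15.
Step 2: Closures capture by reference, so add sees total = 15.
Step 3: f(0) returns 15 + 0 = 15

The answer is 15.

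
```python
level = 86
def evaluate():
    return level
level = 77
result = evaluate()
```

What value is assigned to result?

Step 1: level is first set to 86, then reassigned to 77.
Step 2: evaluate() is called after the reassignment, so it looks up the current global level = 77.
Step 3: result = 77

The answer is 77.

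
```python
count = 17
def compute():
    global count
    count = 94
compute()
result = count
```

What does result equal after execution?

Step 1: count = 17 globally.
Step 2: compute() declares global count and sets it to 94.
Step 3: After compute(), global count = 94. result = 94

The answer is 94.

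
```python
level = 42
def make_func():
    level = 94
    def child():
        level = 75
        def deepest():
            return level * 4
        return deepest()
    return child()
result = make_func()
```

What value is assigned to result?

Step 1: deepest() looks up level through LEGB: not local, finds level = 75 in enclosing child().
Step 2: Returns 75 * 4 = 300.
Step 3: result = 300

The answer is 300.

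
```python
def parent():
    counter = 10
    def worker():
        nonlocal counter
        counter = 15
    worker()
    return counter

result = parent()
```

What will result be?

Step 1: parent() sets counter = 10.
Step 2: worker() uses nonlocal to reassign counter = 15.
Step 3: result = 15

The answer is 15.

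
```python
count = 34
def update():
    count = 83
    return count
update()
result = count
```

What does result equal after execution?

Step 1: Global count = 34.
Step 2: update() creates local count = 83 (shadow, not modification).
Step 3: After update() returns, global count is unchanged. result = 34

The answer is 34.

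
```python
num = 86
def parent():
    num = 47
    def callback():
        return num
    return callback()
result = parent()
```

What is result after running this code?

Step 1: num = 86 globally, but parent() defines num = 47 locally.
Step 2: callback() looks up num. Not in local scope, so checks enclosing scope (parent) and finds num = 47.
Step 3: result = 47

The answer is 47.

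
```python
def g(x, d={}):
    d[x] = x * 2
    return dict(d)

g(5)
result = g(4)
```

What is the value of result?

Step 1: Mutable default dict is shared across calls.
Step 2: First call adds 5: 10. Second call adds 4: 8.
Step 3: result = {5: 10, 4: 8}

The answer is {5: 10, 4: 8}.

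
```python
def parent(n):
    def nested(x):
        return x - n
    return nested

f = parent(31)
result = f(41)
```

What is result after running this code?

Step 1: parent(31) creates a closure capturing n = 31.
Step 2: f(41) computes 41 - 31 = 10.
Step 3: result = 10

The answer is 10.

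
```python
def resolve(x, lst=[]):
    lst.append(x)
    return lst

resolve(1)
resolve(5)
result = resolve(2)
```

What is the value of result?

Step 1: Mutable default argument gotcha! The list [] is created once.
Step 2: Each call appends to the SAME list: [1], [1, 5], [1, 5, 2].
Step 3: result = [1, 5, 2]

The answer is [1, 5, 2].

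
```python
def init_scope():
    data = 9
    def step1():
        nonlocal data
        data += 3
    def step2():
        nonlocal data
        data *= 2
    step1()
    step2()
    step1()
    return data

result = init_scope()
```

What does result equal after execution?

Step 1: data = 9.
Step 2: step1(): data = 9 + 3 = 12.
Step 3: step2(): data = 12 * 2 = 24.
Step 4: step1(): data = 24 + 3 = 27. result = 27

The answer is 27.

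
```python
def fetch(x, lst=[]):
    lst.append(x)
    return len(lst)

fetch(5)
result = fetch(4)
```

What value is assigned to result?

Step 1: Mutable default list persists between calls.
Step 2: First call: lst = [5], len = 1. Second call: lst = [5, 4], len = 2.
Step 3: result = 2

The answer is 2.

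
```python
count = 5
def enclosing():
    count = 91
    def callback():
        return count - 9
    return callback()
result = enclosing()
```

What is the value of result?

Step 1: enclosing() shadows global count with count = 91.
Step 2: callback() finds count = 91 in enclosing scope, computes 91 - 9 = 82.
Step 3: result = 82

The answer is 82.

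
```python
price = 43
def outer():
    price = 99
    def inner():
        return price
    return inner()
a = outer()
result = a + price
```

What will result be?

Step 1: outer() has local price = 99. inner() reads from enclosing.
Step 2: outer() returns 99. Global price = 43 unchanged.
Step 3: result = 99 + 43 = 142

The answer is 142.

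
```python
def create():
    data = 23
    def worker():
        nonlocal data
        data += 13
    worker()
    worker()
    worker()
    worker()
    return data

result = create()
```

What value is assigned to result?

Step 1: data starts at 23.
Step 2: worker() is called 4 times, each adding 13.
Step 3: data = 23 + 13 * 4 = 75

The answer is 75.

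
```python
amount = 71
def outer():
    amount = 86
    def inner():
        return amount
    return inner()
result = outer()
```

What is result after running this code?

Step 1: amount = 71 globally, but outer() defines amount = 86 locally.
Step 2: inner() looks up amount. Not in local scope, so checks enclosing scope (outer) and finds amount = 86.
Step 3: result = 86

The answer is 86.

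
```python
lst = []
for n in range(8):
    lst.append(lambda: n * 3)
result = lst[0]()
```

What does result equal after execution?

Step 1: All lambdas reference the same variable n (late binding).
Step 2: After the loop, n = 7. Every lambda returns n * 3.
Step 3: lst[0]() = 7 * 3 = 21

The answer is 21.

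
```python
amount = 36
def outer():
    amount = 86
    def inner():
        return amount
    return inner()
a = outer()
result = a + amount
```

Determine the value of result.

Step 1: outer() has local amount = 86. inner() reads from enclosing.
Step 2: outer() returns 86. Global amount = 36 unchanged.
Step 3: result = 86 + 36 = 122

The answer is 122.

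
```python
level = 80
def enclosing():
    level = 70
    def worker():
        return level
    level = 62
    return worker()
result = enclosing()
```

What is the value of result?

Step 1: enclosing() sets level = 70, then later level = 62.
Step 2: worker() is called after level is reassigned to 62. Closures capture variables by reference, not by value.
Step 3: result = 62

The answer is 62.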